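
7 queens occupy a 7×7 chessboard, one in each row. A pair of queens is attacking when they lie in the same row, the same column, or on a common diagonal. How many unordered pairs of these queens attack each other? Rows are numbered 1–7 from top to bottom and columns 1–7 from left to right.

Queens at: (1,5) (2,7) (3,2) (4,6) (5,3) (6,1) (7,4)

All columns are distinct and no two queens satisfy |Δrow| = |Δcol|, so no pair attacks.

0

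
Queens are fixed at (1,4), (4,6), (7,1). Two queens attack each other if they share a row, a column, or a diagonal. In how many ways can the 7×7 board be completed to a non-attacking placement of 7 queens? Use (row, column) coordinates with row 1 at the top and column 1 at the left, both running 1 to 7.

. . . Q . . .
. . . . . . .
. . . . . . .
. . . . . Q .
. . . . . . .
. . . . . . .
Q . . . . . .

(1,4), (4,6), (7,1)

1

Branch on row 2: col 2 → 0; col 7 → 1.
Sum: 0 + 1 = 1.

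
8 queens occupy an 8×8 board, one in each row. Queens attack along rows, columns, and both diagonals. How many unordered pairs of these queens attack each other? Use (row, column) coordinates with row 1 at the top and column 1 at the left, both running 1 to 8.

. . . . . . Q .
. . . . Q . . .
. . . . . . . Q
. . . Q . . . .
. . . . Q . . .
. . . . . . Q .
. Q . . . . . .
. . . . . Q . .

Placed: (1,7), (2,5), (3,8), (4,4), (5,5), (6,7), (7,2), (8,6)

4

Same column: (1,7)–(6,7) (column 7); (2,5)–(5,5) (column 5).
Same diagonal: (1,7)–(4,4) (|1−4| = |7−4| = 3); (4,4)–(5,5) (|4−5| = |4−5| = 1).
Total attacking pairs: 4.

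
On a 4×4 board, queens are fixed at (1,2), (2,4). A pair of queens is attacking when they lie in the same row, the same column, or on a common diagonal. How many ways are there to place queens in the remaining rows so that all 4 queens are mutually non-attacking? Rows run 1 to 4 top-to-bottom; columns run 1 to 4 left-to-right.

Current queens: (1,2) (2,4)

1

Branch on row 3: col 1 → 1.
Sum: 1 = 1.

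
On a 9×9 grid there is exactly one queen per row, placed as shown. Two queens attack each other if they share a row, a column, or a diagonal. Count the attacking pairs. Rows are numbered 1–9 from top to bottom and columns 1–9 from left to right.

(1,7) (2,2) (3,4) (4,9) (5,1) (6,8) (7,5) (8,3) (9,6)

0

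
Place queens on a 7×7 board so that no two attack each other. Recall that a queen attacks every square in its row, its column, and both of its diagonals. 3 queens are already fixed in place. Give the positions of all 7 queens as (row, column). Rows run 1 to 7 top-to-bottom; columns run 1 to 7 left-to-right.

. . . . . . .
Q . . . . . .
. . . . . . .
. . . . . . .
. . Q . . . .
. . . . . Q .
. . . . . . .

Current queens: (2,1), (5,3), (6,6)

(1,5) (2,1) (3,4) (4,7) (5,3) (6,6) (7,2)

Row 1: attacked by (2,1)→{1,2}; (5,3)→{3,7}; (6,6)→{1,6}. Safe: 4, 5. Place at column 5.
Row 3: attacked by (1,5)→{3,5,7}; (2,1)→{1,2}; (5,3)→{1,3,5}; (6,6)→{3,6}. Safe: 4. Place at column 4.
Row 4: attacked by (1,5)→{2,5}; (2,1)→{1,3}; (3,4)→{3,4,5}; (5,3)→{2,3,4}; (6,6)→{4,6}. Safe: 7. Place at column 7.
Row 7: attacked by (1,5)→{5}; (2,1)→{1,6}; (3,4)→{4}; (4,7)→{4,7}; (5,3)→{1,3,5}; (6,6)→{5,6,7}. Safe: 2. Place at column 2.
Columns [5, 1, 4, 7, 3, 6, 2], r−c [-4, 1, -1, -3, 2, 0, 5], r+c [6, 3, 7, 11, 8, 12, 9] are all distinct, so no two queens attack.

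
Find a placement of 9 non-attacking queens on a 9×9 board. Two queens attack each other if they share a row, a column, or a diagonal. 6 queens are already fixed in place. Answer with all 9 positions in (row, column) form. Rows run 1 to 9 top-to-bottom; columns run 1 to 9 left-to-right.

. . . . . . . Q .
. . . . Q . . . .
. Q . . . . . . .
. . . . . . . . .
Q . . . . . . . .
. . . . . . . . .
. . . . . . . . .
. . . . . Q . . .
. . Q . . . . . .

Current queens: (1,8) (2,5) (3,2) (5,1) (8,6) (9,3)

Row 4: attacked by (1,8)→{5,8}; (2,5)→{3,5,7}; (3,2)→{1,2,3}; (5,1)→{1,2}; (8,6)→{2,6}; (9,3)→{3,8}. Safe: 4, 9. Place at column 4.
Row 6: attacked by (1,8)→{3,8}; (2,5)→{1,5,9}; (3,2)→{2,5}; (4,4)→{2,4,6}; (5,1)→{1,2}; (8,6)→{4,6,8}; (9,3)→{3,6}. Safe: 7. Place at column 7.
Row 7: attacked by (1,8)→{2,8}; (2,5)→{5}; (3,2)→{2,6}; (4,4)→{1,4,7}; (5,1)→{1,3}; (6,7)→{6,7,8}; (8,6)→{5,6,7}; (9,3)→{1,3,5}. Safe: 9. Place at column 9.
Columns [8, 5, 2, 4, 1, 7, 9, 6, 3], r−c [-7, -3, 1, 0, 4, -1, -2, 2, 6], r+c [9, 7, 5, 8, 6, 13, 16, 14, 12] are all distinct, so no two queens attack.

(1,8) (2,5) (3,2) (4,4) (5,1) (6,7) (7,9) (8,6) (9,3)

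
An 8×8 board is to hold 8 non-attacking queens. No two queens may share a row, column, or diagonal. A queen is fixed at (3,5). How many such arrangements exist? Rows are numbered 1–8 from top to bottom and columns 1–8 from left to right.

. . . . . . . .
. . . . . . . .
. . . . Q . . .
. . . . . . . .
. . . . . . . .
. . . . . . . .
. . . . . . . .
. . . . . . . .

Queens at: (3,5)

12

Branch on row 1: col 1 → 1; col 2 → 1; col 4 → 6; col 6 → 3; col 8 → 1.
Sum: 1 + 1 + 6 + 3 + 1 = 12.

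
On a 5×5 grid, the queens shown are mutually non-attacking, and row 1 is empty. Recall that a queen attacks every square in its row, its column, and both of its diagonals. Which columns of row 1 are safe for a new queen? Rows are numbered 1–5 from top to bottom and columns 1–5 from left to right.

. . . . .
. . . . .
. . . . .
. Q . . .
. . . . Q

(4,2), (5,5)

columns 3, 4

(4,2) attacks row 1 at column 2 and diagonals 5.
(5,5) attacks row 1 at column 5 and diagonals 1.
Attacked columns: {1, 2, 5}. Safe: {3, 4}.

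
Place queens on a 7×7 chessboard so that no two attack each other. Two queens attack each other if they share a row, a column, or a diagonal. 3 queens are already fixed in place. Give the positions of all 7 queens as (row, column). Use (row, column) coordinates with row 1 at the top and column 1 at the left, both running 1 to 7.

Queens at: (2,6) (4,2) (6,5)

(1,1) (2,6) (3,4) (4,2) (5,7) (6,5) (7,3)

Row 1: attacked by (2,6)→{5,6,7}; (4,2)→{2,5}; (6,5)→{5}. Safe: 1, 3, 4. Place at column 1.
Row 3: attacked by (1,1)→{1,3}; (2,6)→{5,6,7}; (4,2)→{1,2,3}; (6,5)→{2,5}. Safe: 4. Place at column 4.
Row 5: attacked by (1,1)→{1,5}; (2,6)→{3,6}; (3,4)→{2,4,6}; (4,2)→{1,2,3}; (6,5)→{4,5,6}. Safe: 7. Place at column 7.
Row 7: attacked by (1,1)→{1,7}; (2,6)→{1,6}; (3,4)→{4}; (4,2)→{2,5}; (5,7)→{5,7}; (6,5)→{4,5,6}. Safe: 3. Place at column 3.
Columns [1, 6, 4, 2, 7, 5, 3], r−c [0, -4, -1, 2, -2, 1, 4], r+c [2, 8, 7, 6, 12, 11, 10] are all distinct, so no two queens attack.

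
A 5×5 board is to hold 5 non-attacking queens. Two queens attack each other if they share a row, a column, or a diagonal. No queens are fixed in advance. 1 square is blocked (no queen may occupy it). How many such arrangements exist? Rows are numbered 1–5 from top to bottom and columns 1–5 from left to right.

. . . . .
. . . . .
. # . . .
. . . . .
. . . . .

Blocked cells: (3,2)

Branch on row 1: col 1 → 1; col 2 → 2; col 3 → 1; col 4 → 2; col 5 → 2.
Sum: 1 + 2 + 1 + 2 + 2 = 8.

8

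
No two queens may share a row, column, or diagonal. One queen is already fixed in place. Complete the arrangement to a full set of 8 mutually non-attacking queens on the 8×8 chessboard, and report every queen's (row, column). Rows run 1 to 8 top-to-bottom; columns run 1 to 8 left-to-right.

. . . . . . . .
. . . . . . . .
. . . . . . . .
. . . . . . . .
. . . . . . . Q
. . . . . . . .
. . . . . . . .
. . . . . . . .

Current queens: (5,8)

Row 1: attacked by (5,8)→{4,8}. Safe: 1, 2, 3, 5, 6, 7. Place at column 3.
Row 2: attacked by (1,3)→{2,3,4}; (5,8)→{5,8}. Safe: 1, 6, 7. Place at column 1.
Row 3: attacked by (1,3)→{1,3,5}; (2,1)→{1,2}; (5,8)→{6,8}. Safe: 4, 7. Place at column 7.
Row 4: attacked by (1,3)→{3,6}; (2,1)→{1,3}; (3,7)→{6,7,8}; (5,8)→{7,8}. Safe: 2, 4, 5. Place at column 5.
Row 6: attacked by (1,3)→{3,8}; (2,1)→{1,5}; (3,7)→{4,7}; (4,5)→{3,5,7}; (5,8)→{7,8}. Safe: 2, 6. Place at column 2.
Row 7: attacked by (1,3)→{3}; (2,1)→{1,6}; (3,7)→{3,7}; (4,5)→{2,5,8}; (5,8)→{6,8}; (6,2)→{1,2,3}. Safe: 4. Place at column 4.
Row 8: attacked by (1,3)→{3}; (2,1)→{1,7}; (3,7)→{2,7}; (4,5)→{1,5}; (5,8)→{5,8}; (6,2)→{2,4}; (7,4)→{3,4,5}. Safe: 6. Place at column 6.
Columns [3, 1, 7, 5, 8, 2, 4, 6], r−c [-2, 1, -4, -1, -3, 4, 3, 2], r+c [4, 3, 10, 9, 13, 8, 11, 14] are all distinct, so no two queens attack.

(1,3) (2,1) (3,7) (4,5) (5,8) (6,2) (7,4) (8,6)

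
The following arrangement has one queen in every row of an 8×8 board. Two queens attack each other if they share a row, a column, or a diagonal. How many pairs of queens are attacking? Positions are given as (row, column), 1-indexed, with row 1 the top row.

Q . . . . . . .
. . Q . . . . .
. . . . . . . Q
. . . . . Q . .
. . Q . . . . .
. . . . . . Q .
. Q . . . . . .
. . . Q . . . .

2

Same column: (2,3)–(5,3) (column 3).
Same diagonal: (2,3)–(6,7) (|2−6| = |3−7| = 4).
Total attacking pairs: 2.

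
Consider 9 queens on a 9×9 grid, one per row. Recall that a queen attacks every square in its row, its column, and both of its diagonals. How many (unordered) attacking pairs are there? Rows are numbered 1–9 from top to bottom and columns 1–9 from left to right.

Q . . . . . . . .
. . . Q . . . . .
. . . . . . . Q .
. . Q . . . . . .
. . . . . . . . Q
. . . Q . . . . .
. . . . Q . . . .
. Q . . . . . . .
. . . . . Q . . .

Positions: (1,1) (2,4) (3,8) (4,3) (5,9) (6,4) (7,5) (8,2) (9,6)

3

Same column: (2,4)–(6,4) (column 4).
Same diagonal: (6,4)–(7,5) (|6−7| = |4−5| = 1); (6,4)–(8,2) (|6−8| = |4−2| = 2).
Total attacking pairs: 3.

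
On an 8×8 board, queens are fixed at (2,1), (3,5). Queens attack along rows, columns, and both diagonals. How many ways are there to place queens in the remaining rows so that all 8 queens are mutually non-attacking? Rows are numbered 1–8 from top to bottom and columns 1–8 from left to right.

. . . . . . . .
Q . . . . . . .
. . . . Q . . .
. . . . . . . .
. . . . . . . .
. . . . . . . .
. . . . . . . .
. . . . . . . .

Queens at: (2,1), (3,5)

3

Branch on row 1: col 4 → 2; col 6 → 1; col 8 → 0.
Sum: 2 + 1 + 0 = 3.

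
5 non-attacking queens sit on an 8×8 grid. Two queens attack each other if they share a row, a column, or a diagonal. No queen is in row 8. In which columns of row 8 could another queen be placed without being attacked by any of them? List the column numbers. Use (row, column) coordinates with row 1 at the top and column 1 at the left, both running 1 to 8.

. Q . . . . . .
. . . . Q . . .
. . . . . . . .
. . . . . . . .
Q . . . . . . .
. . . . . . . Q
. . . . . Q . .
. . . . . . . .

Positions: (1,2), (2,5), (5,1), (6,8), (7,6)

columns 3

(1,2) attacks row 8 at column 2.
(2,5) attacks row 8 at column 5.
(5,1) attacks row 8 at column 1 and diagonals 4.
(6,8) attacks row 8 at column 8 and diagonals 6.
(7,6) attacks row 8 at column 6 and diagonals 5, 7.
Attacked columns: {1, 2, 4, 5, 6, 7, 8}. Safe: {3}.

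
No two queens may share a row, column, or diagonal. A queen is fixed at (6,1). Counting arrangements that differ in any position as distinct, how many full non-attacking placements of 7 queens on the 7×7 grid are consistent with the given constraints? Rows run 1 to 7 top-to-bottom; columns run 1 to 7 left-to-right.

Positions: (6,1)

7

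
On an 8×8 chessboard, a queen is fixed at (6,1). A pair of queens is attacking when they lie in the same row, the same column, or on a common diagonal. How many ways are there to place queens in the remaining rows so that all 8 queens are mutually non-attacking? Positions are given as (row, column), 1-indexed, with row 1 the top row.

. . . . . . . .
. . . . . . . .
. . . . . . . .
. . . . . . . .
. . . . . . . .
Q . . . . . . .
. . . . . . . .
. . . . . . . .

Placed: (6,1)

Branch on row 1: col 2 → 1; col 3 → 4; col 4 → 4; col 5 → 4; col 7 → 3; col 8 → 0.
Sum: 1 + 4 + 4 + 4 + 3 + 0 = 16.

16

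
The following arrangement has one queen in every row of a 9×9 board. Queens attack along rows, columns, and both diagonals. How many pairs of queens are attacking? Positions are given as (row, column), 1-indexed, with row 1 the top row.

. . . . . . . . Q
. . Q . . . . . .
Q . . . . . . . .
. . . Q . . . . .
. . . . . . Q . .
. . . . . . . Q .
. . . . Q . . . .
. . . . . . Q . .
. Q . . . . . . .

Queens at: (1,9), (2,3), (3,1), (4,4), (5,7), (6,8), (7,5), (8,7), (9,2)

Same column: (5,7)–(8,7) (column 7).
Same diagonal: (3,1)–(7,5) (|3−7| = |1−5| = 4); (5,7)–(6,8) (|5−6| = |7−8| = 1); (5,7)–(7,5) (|5−7| = |7−5| = 2).
Total attacking pairs: 4.

4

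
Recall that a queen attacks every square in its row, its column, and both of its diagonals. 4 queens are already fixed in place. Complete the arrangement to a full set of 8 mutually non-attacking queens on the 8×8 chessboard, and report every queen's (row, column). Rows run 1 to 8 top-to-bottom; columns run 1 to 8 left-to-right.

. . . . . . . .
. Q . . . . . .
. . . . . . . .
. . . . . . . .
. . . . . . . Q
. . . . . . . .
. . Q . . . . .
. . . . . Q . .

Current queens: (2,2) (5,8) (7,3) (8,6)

Row 1: attacked by (2,2)→{1,2,3}; (5,8)→{4,8}; (7,3)→{3}; (8,6)→{6}. Safe: 5, 7. Place at column 7.
Row 3: attacked by (1,7)→{5,7}; (2,2)→{1,2,3}; (5,8)→{6,8}; (7,3)→{3,7}; (8,6)→{1,6}. Safe: 4. Place at column 4.
Row 4: attacked by (1,7)→{4,7}; (2,2)→{2,4}; (3,4)→{3,4,5}; (5,8)→{7,8}; (7,3)→{3,6}; (8,6)→{2,6}. Safe: 1. Place at column 1.
Row 6: attacked by (1,7)→{2,7}; (2,2)→{2,6}; (3,4)→{1,4,7}; (4,1)→{1,3}; (5,8)→{7,8}; (7,3)→{2,3,4}; (8,6)→{4,6,8}. Safe: 5. Place at column 5.
Columns [7, 2, 4, 1, 8, 5, 3, 6], r−c [-6, 0, -1, 3, -3, 1, 4, 2], r+c [8, 4, 7, 5, 13, 11, 10, 14] are all distinct, so no two queens attack.

(1,7) (2,2) (3,4) (4,1) (5,8) (6,5) (7,3) (8,6)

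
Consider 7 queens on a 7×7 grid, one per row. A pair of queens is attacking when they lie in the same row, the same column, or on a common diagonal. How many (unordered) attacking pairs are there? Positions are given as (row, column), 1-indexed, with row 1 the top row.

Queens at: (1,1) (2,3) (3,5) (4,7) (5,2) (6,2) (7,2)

Same column: (5,2)–(6,2) (column 2); (5,2)–(7,2) (column 2); (6,2)–(7,2) (column 2).
Same diagonal: (3,5)–(6,2) (|3−6| = |5−2| = 3).
Total attacking pairs: 4.

4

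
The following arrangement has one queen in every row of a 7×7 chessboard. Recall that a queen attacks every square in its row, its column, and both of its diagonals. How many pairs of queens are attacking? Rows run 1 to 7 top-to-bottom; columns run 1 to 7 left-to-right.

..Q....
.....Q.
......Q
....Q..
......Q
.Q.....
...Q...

4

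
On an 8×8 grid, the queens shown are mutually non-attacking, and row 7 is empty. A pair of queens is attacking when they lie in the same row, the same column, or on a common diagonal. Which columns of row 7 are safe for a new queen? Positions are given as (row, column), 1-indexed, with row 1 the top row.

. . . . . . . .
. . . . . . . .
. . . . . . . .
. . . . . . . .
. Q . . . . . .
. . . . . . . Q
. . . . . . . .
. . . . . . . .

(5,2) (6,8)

(5,2) attacks row 7 at column 2 and diagonals 4.
(6,8) attacks row 7 at column 8 and diagonals 7.
Attacked columns: {2, 4, 7, 8}. Safe: {1, 3, 5, 6}.

columns 1, 3, 5, 6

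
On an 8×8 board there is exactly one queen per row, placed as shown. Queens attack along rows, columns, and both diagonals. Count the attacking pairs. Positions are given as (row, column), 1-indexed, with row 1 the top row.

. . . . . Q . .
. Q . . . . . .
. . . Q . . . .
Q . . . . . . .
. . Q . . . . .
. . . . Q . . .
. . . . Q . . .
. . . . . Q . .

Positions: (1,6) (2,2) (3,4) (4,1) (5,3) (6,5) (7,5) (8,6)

6

Same column: (1,6)–(8,6) (column 6); (6,5)–(7,5) (column 5).
Same diagonal: (1,6)–(3,4) (|1−3| = |6−4| = 2); (5,3)–(7,5) (|5−7| = |3−5| = 2); (5,3)–(8,6) (|5−8| = |3−6| = 3); (7,5)–(8,6) (|7−8| = |5−6| = 1).
Total attacking pairs: 6.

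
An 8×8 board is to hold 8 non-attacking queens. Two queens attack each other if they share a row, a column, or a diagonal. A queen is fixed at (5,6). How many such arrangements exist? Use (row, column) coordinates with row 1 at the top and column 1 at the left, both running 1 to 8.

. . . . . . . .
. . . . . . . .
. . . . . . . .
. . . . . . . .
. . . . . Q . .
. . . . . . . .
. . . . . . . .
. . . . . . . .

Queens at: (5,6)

Branch on row 1: col 1 → 0; col 3 → 2; col 4 → 6; col 5 → 0; col 7 → 3; col 8 → 1.
Sum: 0 + 2 + 6 + 0 + 3 + 1 = 12.

12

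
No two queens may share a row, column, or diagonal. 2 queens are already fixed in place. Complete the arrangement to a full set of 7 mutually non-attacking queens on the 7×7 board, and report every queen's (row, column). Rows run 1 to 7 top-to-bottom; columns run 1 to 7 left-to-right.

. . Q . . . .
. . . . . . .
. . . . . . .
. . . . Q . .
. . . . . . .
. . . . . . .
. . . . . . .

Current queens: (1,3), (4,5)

(1,3) (2,6) (3,2) (4,5) (5,1) (6,4) (7,7)

Row 2: attacked by (1,3)→{2,3,4}; (4,5)→{3,5,7}. Safe: 1, 6. Place at column 6.
Row 3: attacked by (1,3)→{1,3,5}; (2,6)→{5,6,7}; (4,5)→{4,5,6}. Safe: 2. Place at column 2.
Row 5: attacked by (1,3)→{3,7}; (2,6)→{3,6}; (3,2)→{2,4}; (4,5)→{4,5,6}. Safe: 1. Place at column 1.
Row 6: attacked by (1,3)→{3}; (2,6)→{2,6}; (3,2)→{2,5}; (4,5)→{3,5,7}; (5,1)→{1,2}. Safe: 4. Place at column 4.
Row 7: attacked by (1,3)→{3}; (2,6)→{1,6}; (3,2)→{2,6}; (4,5)→{2,5}; (5,1)→{1,3}; (6,4)→{3,4,5}. Safe: 7. Place at column 7.
Columns [3, 6, 2, 5, 1, 4, 7], r−c [-2, -4, 1, -1, 4, 2, 0], r+c [4, 8, 5, 9, 6, 10, 14] are all distinct, so no two queens attack.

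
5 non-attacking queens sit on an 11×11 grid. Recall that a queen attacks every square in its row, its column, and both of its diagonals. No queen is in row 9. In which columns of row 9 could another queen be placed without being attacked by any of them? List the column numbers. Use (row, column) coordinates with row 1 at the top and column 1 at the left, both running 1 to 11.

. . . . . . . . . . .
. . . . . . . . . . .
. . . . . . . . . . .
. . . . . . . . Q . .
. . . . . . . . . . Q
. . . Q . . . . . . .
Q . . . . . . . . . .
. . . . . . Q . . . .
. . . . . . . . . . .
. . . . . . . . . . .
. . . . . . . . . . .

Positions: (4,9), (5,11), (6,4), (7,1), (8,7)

columns 2, 5, 10

(4,9) attacks row 9 at column 9 and diagonals 4.
(5,11) attacks row 9 at column 11 and diagonals 7.
(6,4) attacks row 9 at column 4 and diagonals 1, 7.
(7,1) attacks row 9 at column 1 and diagonals 3.
(8,7) attacks row 9 at column 7 and diagonals 6, 8.
Attacked columns: {1, 3, 4, 6, 7, 8, 9, 11}. Safe: {2, 5, 10}.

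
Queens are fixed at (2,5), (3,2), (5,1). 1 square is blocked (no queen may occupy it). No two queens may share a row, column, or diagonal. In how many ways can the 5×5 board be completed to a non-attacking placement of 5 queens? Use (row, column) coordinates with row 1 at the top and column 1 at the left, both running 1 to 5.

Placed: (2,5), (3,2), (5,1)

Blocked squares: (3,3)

1

Branch on row 1: col 3 → 1.
Sum: 1 = 1.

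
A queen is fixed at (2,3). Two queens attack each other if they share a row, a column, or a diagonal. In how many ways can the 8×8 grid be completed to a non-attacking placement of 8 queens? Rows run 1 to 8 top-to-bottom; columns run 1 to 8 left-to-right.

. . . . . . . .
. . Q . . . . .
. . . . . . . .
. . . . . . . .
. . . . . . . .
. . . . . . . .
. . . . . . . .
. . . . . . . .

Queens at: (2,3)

14

Branch on row 1: col 1 → 0; col 5 → 3; col 6 → 8; col 7 → 2; col 8 → 1.
Sum: 0 + 3 + 8 + 2 + 1 = 14.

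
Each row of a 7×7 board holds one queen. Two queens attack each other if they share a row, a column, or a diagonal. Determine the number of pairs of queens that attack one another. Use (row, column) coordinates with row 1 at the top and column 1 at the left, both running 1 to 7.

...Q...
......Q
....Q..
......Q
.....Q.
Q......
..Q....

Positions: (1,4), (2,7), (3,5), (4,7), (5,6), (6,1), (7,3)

Same column: (2,7)–(4,7) (column 7).
Same diagonal: (1,4)–(4,7) (|1−4| = |4−7| = 3); (4,7)–(5,6) (|4−5| = |7−6| = 1).
Total attacking pairs: 3.

3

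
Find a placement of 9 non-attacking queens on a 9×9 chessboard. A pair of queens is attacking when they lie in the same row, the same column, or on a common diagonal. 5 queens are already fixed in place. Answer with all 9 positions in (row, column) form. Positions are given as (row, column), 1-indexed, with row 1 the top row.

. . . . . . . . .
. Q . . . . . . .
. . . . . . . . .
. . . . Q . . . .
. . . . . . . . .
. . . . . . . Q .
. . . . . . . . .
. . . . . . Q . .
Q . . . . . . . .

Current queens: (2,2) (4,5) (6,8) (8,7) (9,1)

(1,6) (2,2) (3,9) (4,5) (5,3) (6,8) (7,4) (8,7) (9,1)

Row 1: attacked by (2,2)→{1,2,3}; (4,5)→{2,5,8}; (6,8)→{3,8}; (8,7)→{7}; (9,1)→{1,9}. Safe: 4, 6. Place at column 6.
Row 3: attacked by (1,6)→{4,6,8}; (2,2)→{1,2,3}; (4,5)→{4,5,6}; (6,8)→{5,8}; (8,7)→{2,7}; (9,1)→{1,7}. Safe: 9. Place at column 9.
Row 5: attacked by (1,6)→{2,6}; (2,2)→{2,5}; (3,9)→{7,9}; (4,5)→{4,5,6}; (6,8)→{7,8,9}; (8,7)→{4,7}; (9,1)→{1,5}. Safe: 3. Place at column 3.
Row 7: attacked by (1,6)→{6}; (2,2)→{2,7}; (3,9)→{5,9}; (4,5)→{2,5,8}; (5,3)→{1,3,5}; (6,8)→{7,8,9}; (8,7)→{6,7,8}; (9,1)→{1,3}. Safe: 4. Place at column 4.
Columns [6, 2, 9, 5, 3, 8, 4, 7, 1], r−c [-5, 0, -6, -1, 2, -2, 3, 1, 8], r+c [7, 4, 12, 9, 8, 14, 11, 15, 10] are all distinct, so no two queens attack.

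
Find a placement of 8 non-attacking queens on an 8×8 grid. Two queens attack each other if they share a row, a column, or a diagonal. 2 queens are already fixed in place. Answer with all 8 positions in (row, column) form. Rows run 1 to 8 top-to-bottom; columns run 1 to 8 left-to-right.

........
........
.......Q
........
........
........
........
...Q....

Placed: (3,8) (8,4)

(1,1) (2,5) (3,8) (4,6) (5,3) (6,7) (7,2) (8,4)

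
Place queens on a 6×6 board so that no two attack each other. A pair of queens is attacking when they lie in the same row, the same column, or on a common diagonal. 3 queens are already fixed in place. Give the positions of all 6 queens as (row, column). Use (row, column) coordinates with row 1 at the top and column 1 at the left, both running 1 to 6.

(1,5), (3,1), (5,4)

(1,5) (2,3) (3,1) (4,6) (5,4) (6,2)

Row 2: attacked by (1,5)→{4,5,6}; (3,1)→{1,2}; (5,4)→{1,4}. Safe: 3. Place at column 3.
Row 4: attacked by (1,5)→{2,5}; (2,3)→{1,3,5}; (3,1)→{1,2}; (5,4)→{3,4,5}. Safe: 6. Place at column 6.
Row 6: attacked by (1,5)→{5}; (2,3)→{3}; (3,1)→{1,4}; (4,6)→{4,6}; (5,4)→{3,4,5}. Safe: 2. Place at column 2.
Columns [5, 3, 1, 6, 4, 2], r−c [-4, -1, 2, -2, 1, 4], r+c [6, 5, 4, 10, 9, 8] are all distinct, so no two queens attack.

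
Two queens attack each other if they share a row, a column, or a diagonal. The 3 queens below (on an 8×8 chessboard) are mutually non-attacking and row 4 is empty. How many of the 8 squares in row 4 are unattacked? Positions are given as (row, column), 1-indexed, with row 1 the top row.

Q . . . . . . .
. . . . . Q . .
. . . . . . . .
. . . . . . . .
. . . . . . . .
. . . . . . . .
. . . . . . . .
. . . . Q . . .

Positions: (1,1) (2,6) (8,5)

(1,1) attacks row 4 at column 1 and diagonals 4.
(2,6) attacks row 4 at column 6 and diagonals 4, 8.
(8,5) attacks row 4 at column 5 and diagonals 1.
Attacked columns: {1, 4, 5, 6, 8}. Safe: {2, 3, 7}.

3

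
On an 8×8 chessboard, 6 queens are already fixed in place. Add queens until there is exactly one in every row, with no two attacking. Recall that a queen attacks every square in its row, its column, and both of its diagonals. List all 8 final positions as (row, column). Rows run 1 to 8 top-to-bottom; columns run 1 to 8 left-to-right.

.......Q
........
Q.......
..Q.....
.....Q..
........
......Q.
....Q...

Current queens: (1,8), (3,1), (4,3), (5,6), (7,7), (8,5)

(1,8) (2,4) (3,1) (4,3) (5,6) (6,2) (7,7) (8,5)

Row 2: attacked by (1,8)→{7,8}; (3,1)→{1,2}; (4,3)→{1,3,5}; (5,6)→{3,6}; (7,7)→{2,7}; (8,5)→{5}. Safe: 4. Place at column 4.
Row 6: attacked by (1,8)→{3,8}; (2,4)→{4,8}; (3,1)→{1,4}; (4,3)→{1,3,5}; (5,6)→{5,6,7}; (7,7)→{6,7,8}; (8,5)→{3,5,7}. Safe: 2. Place at column 2.
Columns [8, 4, 1, 3, 6, 2, 7, 5], r−c [-7, -2, 2, 1, -1, 4, 0, 3], r+c [9, 6, 4, 7, 11, 8, 14, 13] are all distinct, so no two queens attack.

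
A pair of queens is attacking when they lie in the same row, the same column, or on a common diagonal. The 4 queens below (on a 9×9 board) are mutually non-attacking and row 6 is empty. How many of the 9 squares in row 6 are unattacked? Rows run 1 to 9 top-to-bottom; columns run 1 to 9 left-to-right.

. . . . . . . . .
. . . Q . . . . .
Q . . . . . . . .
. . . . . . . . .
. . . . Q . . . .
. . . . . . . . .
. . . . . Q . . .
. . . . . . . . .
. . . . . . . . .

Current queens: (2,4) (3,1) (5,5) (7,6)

(2,4) attacks row 6 at column 4 and diagonals 8.
(3,1) attacks row 6 at column 1 and diagonals 4.
(5,5) attacks row 6 at column 5 and diagonals 4, 6.
(7,6) attacks row 6 at column 6 and diagonals 5, 7.
Attacked columns: {1, 4, 5, 6, 7, 8}. Safe: {2, 3, 9}.

3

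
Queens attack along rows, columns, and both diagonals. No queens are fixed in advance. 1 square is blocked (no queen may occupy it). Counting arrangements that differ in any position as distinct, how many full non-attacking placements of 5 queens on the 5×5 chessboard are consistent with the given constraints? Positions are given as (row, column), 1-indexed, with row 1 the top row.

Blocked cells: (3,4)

8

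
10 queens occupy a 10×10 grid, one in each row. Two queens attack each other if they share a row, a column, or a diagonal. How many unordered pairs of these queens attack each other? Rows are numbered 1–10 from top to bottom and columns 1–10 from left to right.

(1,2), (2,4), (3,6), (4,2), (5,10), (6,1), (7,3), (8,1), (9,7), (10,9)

Same column: (1,2)–(4,2) (column 2); (6,1)–(8,1) (column 1).
Same diagonal: (2,4)–(4,2) (|2−4| = |4−2| = 2); (3,6)–(8,1) (|3−8| = |6−1| = 5); (4,2)–(9,7) (|4−9| = |2−7| = 5).
Total attacking pairs: 5.

5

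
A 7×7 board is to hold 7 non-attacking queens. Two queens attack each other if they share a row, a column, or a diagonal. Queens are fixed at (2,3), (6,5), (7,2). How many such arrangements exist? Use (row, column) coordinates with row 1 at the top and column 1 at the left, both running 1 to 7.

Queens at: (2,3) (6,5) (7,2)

Branch on row 1: col 1 → 0; col 6 → 2; col 7 → 0.
Sum: 0 + 2 + 0 = 2.

2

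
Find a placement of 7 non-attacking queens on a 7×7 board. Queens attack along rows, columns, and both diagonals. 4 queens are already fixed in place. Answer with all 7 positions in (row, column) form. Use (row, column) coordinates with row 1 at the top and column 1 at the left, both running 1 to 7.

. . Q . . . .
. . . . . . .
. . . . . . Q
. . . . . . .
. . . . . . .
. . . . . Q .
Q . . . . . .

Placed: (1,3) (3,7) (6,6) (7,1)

Row 2: attacked by (1,3)→{2,3,4}; (3,7)→{6,7}; (6,6)→{2,6}; (7,1)→{1,6}. Safe: 5. Place at column 5.
Row 4: attacked by (1,3)→{3,6}; (2,5)→{3,5,7}; (3,7)→{6,7}; (6,6)→{4,6}; (7,1)→{1,4}. Safe: 2. Place at column 2.
Row 5: attacked by (1,3)→{3,7}; (2,5)→{2,5}; (3,7)→{5,7}; (4,2)→{1,2,3}; (6,6)→{5,6,7}; (7,1)→{1,3}. Safe: 4. Place at column 4.
Columns [3, 5, 7, 2, 4, 6, 1], r−c [-2, -3, -4, 2, 1, 0, 6], r+c [4, 7, 10, 6, 9, 12, 8] are all distinct, so no two queens attack.

(1,3) (2,5) (3,7) (4,2) (5,4) (6,6) (7,1)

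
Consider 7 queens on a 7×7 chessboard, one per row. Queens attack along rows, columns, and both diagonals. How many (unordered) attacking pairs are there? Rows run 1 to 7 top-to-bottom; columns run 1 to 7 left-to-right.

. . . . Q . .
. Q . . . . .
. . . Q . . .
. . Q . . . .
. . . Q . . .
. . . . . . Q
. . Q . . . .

Same column: (3,4)–(5,4) (column 4); (4,3)–(7,3) (column 3).
Same diagonal: (3,4)–(4,3) (|3−4| = |4−3| = 1); (3,4)–(6,7) (|3−6| = |4−7| = 3); (4,3)–(5,4) (|4−5| = |3−4| = 1).
Total attacking pairs: 5.

5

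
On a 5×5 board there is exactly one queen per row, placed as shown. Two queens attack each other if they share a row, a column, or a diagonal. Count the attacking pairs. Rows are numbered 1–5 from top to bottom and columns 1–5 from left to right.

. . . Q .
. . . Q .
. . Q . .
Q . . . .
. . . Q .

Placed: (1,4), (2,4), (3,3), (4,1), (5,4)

5

Same column: (1,4)–(2,4) (column 4); (1,4)–(5,4) (column 4); (2,4)–(5,4) (column 4).
Same diagonal: (1,4)–(4,1) (|1−4| = |4−1| = 3); (2,4)–(3,3) (|2−3| = |4−3| = 1).
Total attacking pairs: 5.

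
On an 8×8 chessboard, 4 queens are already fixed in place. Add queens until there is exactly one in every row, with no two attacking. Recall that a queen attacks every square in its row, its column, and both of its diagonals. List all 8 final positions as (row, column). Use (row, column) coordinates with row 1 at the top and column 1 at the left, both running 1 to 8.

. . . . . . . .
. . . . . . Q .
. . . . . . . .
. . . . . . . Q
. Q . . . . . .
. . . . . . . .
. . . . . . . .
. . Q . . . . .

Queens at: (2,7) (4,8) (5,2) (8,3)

Row 1: attacked by (2,7)→{6,7,8}; (4,8)→{5,8}; (5,2)→{2,6}; (8,3)→{3}. Safe: 1, 4. Place at column 1.
Row 3: attacked by (1,1)→{1,3}; (2,7)→{6,7,8}; (4,8)→{7,8}; (5,2)→{2,4}; (8,3)→{3,8}. Safe: 5. Place at column 5.
Row 6: attacked by (1,1)→{1,6}; (2,7)→{3,7}; (3,5)→{2,5,8}; (4,8)→{6,8}; (5,2)→{1,2,3}; (8,3)→{1,3,5}. Safe: 4. Place at column 4.
Row 7: attacked by (1,1)→{1,7}; (2,7)→{2,7}; (3,5)→{1,5}; (4,8)→{5,8}; (5,2)→{2,4}; (6,4)→{3,4,5}; (8,3)→{2,3,4}. Safe: 6. Place at column 6.
Columns [1, 7, 5, 8, 2, 4, 6, 3], r−c [0, -5, -2, -4, 3, 2, 1, 5], r+c [2, 9, 8, 12, 7, 10, 13, 11] are all distinct, so no two queens attack.

(1,1) (2,7) (3,5) (4,8) (5,2) (6,4) (7,6) (8,3)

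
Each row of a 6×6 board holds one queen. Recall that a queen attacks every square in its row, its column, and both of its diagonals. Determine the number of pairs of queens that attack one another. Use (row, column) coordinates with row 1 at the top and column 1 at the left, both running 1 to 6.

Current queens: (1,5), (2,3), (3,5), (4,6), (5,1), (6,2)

5

Same column: (1,5)–(3,5) (column 5).
Same diagonal: (1,5)–(5,1) (|1−5| = |5−1| = 4); (3,5)–(4,6) (|3−4| = |5−6| = 1); (3,5)–(6,2) (|3−6| = |5−2| = 3); (5,1)–(6,2) (|5−6| = |1−2| = 1).
Total attacking pairs: 5.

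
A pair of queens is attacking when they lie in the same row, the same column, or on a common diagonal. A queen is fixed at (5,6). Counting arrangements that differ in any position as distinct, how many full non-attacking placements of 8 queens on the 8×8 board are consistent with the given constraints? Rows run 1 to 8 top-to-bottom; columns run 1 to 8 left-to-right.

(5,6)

Branch on row 1: col 1 → 0; col 3 → 2; col 4 → 6; col 5 → 0; col 7 → 3; col 8 → 1.
Sum: 0 + 2 + 6 + 0 + 3 + 1 = 12.

12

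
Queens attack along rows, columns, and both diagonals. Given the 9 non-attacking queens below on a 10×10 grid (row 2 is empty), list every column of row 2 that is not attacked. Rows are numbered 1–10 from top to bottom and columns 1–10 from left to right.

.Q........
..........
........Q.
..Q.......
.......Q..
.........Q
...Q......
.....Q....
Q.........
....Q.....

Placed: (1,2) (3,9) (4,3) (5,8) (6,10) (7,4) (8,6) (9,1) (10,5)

columns 7

(1,2) attacks row 2 at column 2 and diagonals 1, 3.
(3,9) attacks row 2 at column 9 and diagonals 8, 10.
(4,3) attacks row 2 at column 3 and diagonals 1, 5.
(5,8) attacks row 2 at column 8 and diagonals 5.
(6,10) attacks row 2 at column 10 and diagonals 6.
(7,4) attacks row 2 at column 4 and diagonals 9.
(8,6) attacks row 2 at column 6.
(9,1) attacks row 2 at column 1 and diagonals 8.
(10,5) attacks row 2 at column 5.
Attacked columns: {1, 2, 3, 4, 5, 6, 8, 9, 10}. Safe: {7}.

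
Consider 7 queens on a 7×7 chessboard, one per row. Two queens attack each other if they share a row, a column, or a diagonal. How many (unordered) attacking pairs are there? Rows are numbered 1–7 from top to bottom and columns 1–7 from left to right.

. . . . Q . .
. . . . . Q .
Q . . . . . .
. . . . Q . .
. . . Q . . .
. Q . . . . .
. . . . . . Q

Same column: (1,5)–(4,5) (column 5).
Same diagonal: (1,5)–(2,6) (|1−2| = |5−6| = 1); (2,6)–(6,2) (|2−6| = |6−2| = 4); (4,5)–(5,4) (|4−5| = |5−4| = 1).
Total attacking pairs: 4.

4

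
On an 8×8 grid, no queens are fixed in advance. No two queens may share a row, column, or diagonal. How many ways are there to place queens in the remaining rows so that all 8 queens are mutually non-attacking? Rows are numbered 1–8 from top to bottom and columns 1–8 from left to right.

92

Branch on row 1: col 1 → 4; col 2 → 8; col 3 → 16; col 4 → 18; col 5 → 18; col 6 → 16; col 7 → 8; col 8 → 4.
Sum: 4 + 8 + 16 + 18 + 18 + 16 + 8 + 4 = 92.
(This is the classic 8-queens count.)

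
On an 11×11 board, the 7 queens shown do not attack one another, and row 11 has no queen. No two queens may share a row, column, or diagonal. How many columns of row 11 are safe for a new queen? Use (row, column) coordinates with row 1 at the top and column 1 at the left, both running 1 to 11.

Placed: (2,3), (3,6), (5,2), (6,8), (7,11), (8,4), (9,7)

1

(2,3) attacks row 11 at column 3.
(3,6) attacks row 11 at column 6.
(5,2) attacks row 11 at column 2 and diagonals 8.
(6,8) attacks row 11 at column 8 and diagonals 3.
(7,11) attacks row 11 at column 11 and diagonals 7.
(8,4) attacks row 11 at column 4 and diagonals 1, 7.
(9,7) attacks row 11 at column 7 and diagonals 5, 9.
Attacked columns: {1, 2, 3, 4, 5, 6, 7, 8, 9, 11}. Safe: {10}.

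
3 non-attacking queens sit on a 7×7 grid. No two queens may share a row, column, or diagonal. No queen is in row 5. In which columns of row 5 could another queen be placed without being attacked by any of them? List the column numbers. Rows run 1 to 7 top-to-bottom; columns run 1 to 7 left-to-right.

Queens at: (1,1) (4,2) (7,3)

(1,1) attacks row 5 at column 1 and diagonals 5.
(4,2) attacks row 5 at column 2 and diagonals 1, 3.
(7,3) attacks row 5 at column 3 and diagonals 1, 5.
Attacked columns: {1, 2, 3, 5}. Safe: {4, 6, 7}.

columns 4, 6, 7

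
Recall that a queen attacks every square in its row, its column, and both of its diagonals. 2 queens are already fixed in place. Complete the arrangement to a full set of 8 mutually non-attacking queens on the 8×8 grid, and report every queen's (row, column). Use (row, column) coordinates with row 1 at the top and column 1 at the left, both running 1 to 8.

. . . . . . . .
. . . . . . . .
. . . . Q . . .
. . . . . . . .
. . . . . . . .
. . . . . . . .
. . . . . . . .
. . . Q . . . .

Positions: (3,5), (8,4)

(1,6) (2,1) (3,5) (4,2) (5,8) (6,3) (7,7) (8,4)

Row 1: attacked by (3,5)→{3,5,7}; (8,4)→{4}. Safe: 1, 2, 6, 8. Place at column 6.
Row 2: attacked by (1,6)→{5,6,7}; (3,5)→{4,5,6}; (8,4)→{4}. Safe: 1, 2, 3, 8. Place at column 1.
Row 4: attacked by (1,6)→{3,6}; (2,1)→{1,3}; (3,5)→{4,5,6}; (8,4)→{4,8}. Safe: 2, 7. Place at column 2.
Row 5: attacked by (1,6)→{2,6}; (2,1)→{1,4}; (3,5)→{3,5,7}; (4,2)→{1,2,3}; (8,4)→{1,4,7}. Safe: 8. Place at column 8.
Row 6: attacked by (1,6)→{1,6}; (2,1)→{1,5}; (3,5)→{2,5,8}; (4,2)→{2,4}; (5,8)→{7,8}; (8,4)→{2,4,6}. Safe: 3. Place at column 3.
Row 7: attacked by (1,6)→{6}; (2,1)→{1,6}; (3,5)→{1,5}; (4,2)→{2,5}; (5,8)→{6,8}; (6,3)→{2,3,4}; (8,4)→{3,4,5}. Safe: 7. Place at column 7.
Columns [6, 1, 5, 2, 8, 3, 7, 4], r−c [-5, 1, -2, 2, -3, 3, 0, 4], r+c [7, 3, 8, 6, 13, 9, 14, 12] are all distinct, so no two queens attack.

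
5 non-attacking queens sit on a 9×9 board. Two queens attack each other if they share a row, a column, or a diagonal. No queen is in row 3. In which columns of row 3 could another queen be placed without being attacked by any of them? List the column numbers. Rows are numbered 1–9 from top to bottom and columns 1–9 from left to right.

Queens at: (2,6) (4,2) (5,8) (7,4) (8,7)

columns 9

(2,6) attacks row 3 at column 6 and diagonals 5, 7.
(4,2) attacks row 3 at column 2 and diagonals 1, 3.
(5,8) attacks row 3 at column 8 and diagonals 6.
(7,4) attacks row 3 at column 4 and diagonals 8.
(8,7) attacks row 3 at column 7 and diagonals 2.
Attacked columns: {1, 2, 3, 4, 5, 6, 7, 8}. Safe: {9}.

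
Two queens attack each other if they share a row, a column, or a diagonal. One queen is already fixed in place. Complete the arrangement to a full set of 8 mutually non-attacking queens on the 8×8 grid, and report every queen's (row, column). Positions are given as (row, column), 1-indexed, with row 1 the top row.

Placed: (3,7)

(1,4) (2,2) (3,7) (4,3) (5,6) (6,8) (7,5) (8,1)

Row 1: attacked by (3,7)→{5,7}. Safe: 1, 2, 3, 4, 6, 8. Place at column 4.
Row 2: attacked by (1,4)→{3,4,5}; (3,7)→{6,7,8}. Safe: 1, 2. Place at column 2.
Row 4: attacked by (1,4)→{1,4,7}; (2,2)→{2,4}; (3,7)→{6,7,8}. Safe: 3, 5. Place at column 3.
Row 5: attacked by (1,4)→{4,8}; (2,2)→{2,5}; (3,7)→{5,7}; (4,3)→{2,3,4}. Safe: 1, 6. Place at column 6.
Row 6: attacked by (1,4)→{4}; (2,2)→{2,6}; (3,7)→{4,7}; (4,3)→{1,3,5}; (5,6)→{5,6,7}. Safe: 8. Place at column 8.
Row 7: attacked by (1,4)→{4}; (2,2)→{2,7}; (3,7)→{3,7}; (4,3)→{3,6}; (5,6)→{4,6,8}; (6,8)→{7,8}. Safe: 1, 5. Place at column 5.
Row 8: attacked by (1,4)→{4}; (2,2)→{2,8}; (3,7)→{2,7}; (4,3)→{3,7}; (5,6)→{3,6}; (6,8)→{6,8}; (7,5)→{4,5,6}. Safe: 1. Place at column 1.
Columns [4, 2, 7, 3, 6, 8, 5, 1], r−c [-3, 0, -4, 1, -1, -2, 2, 7], r+c [5, 4, 10, 7, 11, 14, 12, 9] are all distinct, so no two queens attack.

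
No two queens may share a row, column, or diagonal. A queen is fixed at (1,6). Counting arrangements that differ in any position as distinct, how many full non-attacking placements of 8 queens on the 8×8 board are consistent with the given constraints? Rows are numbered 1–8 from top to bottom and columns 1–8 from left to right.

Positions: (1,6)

Branch on row 2: col 1 → 1; col 2 → 2; col 3 → 8; col 4 → 4; col 8 → 1.
Sum: 1 + 2 + 8 + 4 + 1 = 16.

16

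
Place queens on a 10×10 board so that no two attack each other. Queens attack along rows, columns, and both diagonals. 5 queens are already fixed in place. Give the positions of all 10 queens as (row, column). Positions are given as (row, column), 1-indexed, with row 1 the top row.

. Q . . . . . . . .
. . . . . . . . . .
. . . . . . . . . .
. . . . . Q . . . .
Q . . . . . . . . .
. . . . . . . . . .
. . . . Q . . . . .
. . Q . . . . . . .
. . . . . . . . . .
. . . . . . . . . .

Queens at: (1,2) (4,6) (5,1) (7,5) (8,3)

Row 2: attacked by (1,2)→{1,2,3}; (4,6)→{4,6,8}; (5,1)→{1,4}; (7,5)→{5,10}; (8,3)→{3,9}. Safe: 7. Place at column 7.
Row 3: attacked by (1,2)→{2,4}; (2,7)→{6,7,8}; (4,6)→{5,6,7}; (5,1)→{1,3}; (7,5)→{1,5,9}; (8,3)→{3,8}. Safe: 10. Place at column 10.
Row 6: attacked by (1,2)→{2,7}; (2,7)→{3,7}; (3,10)→{7,10}; (4,6)→{4,6,8}; (5,1)→{1,2}; (7,5)→{4,5,6}; (8,3)→{1,3,5}. Safe: 9. Place at column 9.
Row 9: attacked by (1,2)→{2,10}; (2,7)→{7}; (3,10)→{4,10}; (4,6)→{1,6}; (5,1)→{1,5}; (6,9)→{6,9}; (7,5)→{3,5,7}; (8,3)→{2,3,4}. Safe: 8. Place at column 8.
Row 10: attacked by (1,2)→{2}; (2,7)→{7}; (3,10)→{3,10}; (4,6)→{6}; (5,1)→{1,6}; (6,9)→{5,9}; (7,5)→{2,5,8}; (8,3)→{1,3,5}; (9,8)→{7,8,9}. Safe: 4. Place at column 4.
Columns [2, 7, 10, 6, 1, 9, 5, 3, 8, 4], r−c [-1, -5, -7, -2, 4, -3, 2, 5, 1, 6], r+c [3, 9, 13, 10, 6, 15, 12, 11, 17, 14] are all distinct, so no two queens attack.

(1,2) (2,7) (3,10) (4,6) (5,1) (6,9) (7,5) (8,3) (9,8) (10,4)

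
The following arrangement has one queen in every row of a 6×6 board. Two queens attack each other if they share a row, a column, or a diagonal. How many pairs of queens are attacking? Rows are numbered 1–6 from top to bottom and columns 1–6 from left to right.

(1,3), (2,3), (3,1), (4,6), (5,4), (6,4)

6

Same column: (1,3)–(2,3) (column 3); (5,4)–(6,4) (column 4).
Same diagonal: (1,3)–(3,1) (|1−3| = |3−1| = 2); (1,3)–(4,6) (|1−4| = |3−6| = 3); (3,1)–(6,4) (|3−6| = |1−4| = 3); (4,6)–(6,4) (|4−6| = |6−4| = 2).
Total attacking pairs: 6.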